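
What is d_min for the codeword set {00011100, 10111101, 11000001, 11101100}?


Comparing all pairs, minimum distance: 3
Can detect 2 errors, correct 1 errors

3


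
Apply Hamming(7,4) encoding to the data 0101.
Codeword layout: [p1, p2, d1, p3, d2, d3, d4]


Parity bits: p1=0, p2=1, p3=0

0100101


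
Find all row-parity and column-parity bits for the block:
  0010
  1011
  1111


Row parities: 110
Column parities: 0110

Row P: 110, Col P: 0110, Corner: 0


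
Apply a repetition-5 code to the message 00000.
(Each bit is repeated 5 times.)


Each bit -> 5 copies

0000000000000000000000000


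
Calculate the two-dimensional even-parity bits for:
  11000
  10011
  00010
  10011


Row parities: 0111
Column parities: 11010

Row P: 0111, Col P: 11010, Corner: 1


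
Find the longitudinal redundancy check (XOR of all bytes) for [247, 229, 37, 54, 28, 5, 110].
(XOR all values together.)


XOR chain: 247 ^ 229 ^ 37 ^ 54 ^ 28 ^ 5 ^ 110 = 118

118


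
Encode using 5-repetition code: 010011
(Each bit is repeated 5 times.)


Each bit -> 5 copies

000001111100000000001111111111


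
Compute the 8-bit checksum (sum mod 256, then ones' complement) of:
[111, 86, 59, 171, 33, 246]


Sum = 706 mod 256 = 194
Complement = 61

61


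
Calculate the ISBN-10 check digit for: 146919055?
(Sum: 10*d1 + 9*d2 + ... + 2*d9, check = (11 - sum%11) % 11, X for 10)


Weighted sum: 233
233 mod 11 = 2

Check digit: 9


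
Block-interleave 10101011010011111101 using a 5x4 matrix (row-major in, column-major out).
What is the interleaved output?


Matrix:
  1010
  1011
  0100
  1111
  1101
Read columns: 11011001111101001011

11011001111101001011


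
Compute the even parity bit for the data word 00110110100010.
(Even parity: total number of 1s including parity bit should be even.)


Number of 1s in data: 6
Parity bit: 0

0


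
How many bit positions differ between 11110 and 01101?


XOR: 10011
Count of 1s: 3

3


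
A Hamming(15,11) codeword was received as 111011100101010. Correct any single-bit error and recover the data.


Syndrome = 12: error at position 12

Data: 11110100010 (corrected bit 12)


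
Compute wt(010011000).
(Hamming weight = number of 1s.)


Counting 1s in 010011000

3


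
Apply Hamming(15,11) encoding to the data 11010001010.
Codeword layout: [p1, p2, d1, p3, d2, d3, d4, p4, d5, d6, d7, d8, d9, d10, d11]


Parity bits: p1=1, p2=1, p3=0, p4=0

111010100001010


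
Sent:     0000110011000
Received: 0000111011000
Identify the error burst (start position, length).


XOR: 0000001000000

Burst at position 6, length 1


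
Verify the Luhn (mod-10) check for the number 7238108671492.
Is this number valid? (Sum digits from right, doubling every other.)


Luhn sum = 57
57 mod 10 = 7

Invalid (Luhn sum mod 10 = 7)


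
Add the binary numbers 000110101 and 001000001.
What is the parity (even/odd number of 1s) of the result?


000110101 = 53
001000001 = 65
Sum = 118 = 1110110
1s count = 5

odd parity (5 ones in 1110110)


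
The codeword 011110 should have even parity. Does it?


Number of 1s: 4

Yes, parity is correct (4 ones)


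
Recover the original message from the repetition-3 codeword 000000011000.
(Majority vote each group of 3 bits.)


Groups: 000, 000, 011, 000
Majority votes: 0010

0010


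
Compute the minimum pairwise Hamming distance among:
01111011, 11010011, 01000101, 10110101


Comparing all pairs, minimum distance: 3
Can detect 2 errors, correct 1 errors

3


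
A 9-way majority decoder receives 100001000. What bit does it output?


Ones: 2 out of 9
Threshold: 5

0 (2/9 voted 1)


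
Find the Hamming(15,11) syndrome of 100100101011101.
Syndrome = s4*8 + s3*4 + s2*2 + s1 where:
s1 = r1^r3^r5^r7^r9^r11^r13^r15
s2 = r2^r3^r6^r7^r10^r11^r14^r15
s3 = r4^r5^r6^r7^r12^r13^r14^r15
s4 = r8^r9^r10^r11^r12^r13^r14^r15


s1=0, s2=1, s3=1, s4=1

Syndrome = 14 (error at position 14)


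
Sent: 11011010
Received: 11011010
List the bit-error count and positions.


XOR: 00000000

0 errors (received matches sent)


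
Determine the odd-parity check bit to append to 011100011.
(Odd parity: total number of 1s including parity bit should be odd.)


Number of 1s in data: 5
Parity bit: 0

0


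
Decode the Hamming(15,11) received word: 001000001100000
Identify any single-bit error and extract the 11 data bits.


Syndrome = 0: no error detected

Data: 10001100000 (no errors)


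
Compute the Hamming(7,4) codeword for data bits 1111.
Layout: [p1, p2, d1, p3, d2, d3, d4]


Parity bits: p1=1, p2=1, p3=1

1111111


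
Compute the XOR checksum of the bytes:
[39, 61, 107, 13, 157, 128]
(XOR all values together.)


XOR chain: 39 ^ 61 ^ 107 ^ 13 ^ 157 ^ 128 = 97

97


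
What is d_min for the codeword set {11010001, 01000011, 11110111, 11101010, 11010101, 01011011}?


Comparing all pairs, minimum distance: 1
Can detect 0 errors, correct 0 errors

1


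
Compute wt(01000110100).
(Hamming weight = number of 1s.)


Counting 1s in 01000110100

4


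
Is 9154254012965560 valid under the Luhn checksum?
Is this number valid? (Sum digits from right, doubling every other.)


Luhn sum = 60
60 mod 10 = 0

Valid (Luhn sum mod 10 = 0)


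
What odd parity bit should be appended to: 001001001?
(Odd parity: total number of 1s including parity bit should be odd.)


Number of 1s in data: 3
Parity bit: 0

0


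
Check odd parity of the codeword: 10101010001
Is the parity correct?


Number of 1s: 5

Yes, parity is correct (5 ones)


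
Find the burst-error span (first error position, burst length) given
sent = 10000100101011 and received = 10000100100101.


XOR: 00000000001110

Burst at position 10, length 3


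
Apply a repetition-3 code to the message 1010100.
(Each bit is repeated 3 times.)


Each bit -> 3 copies

111000111000111000000


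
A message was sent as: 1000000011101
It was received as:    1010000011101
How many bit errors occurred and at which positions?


XOR: 0010000000000

1 error(s) at position(s): 2


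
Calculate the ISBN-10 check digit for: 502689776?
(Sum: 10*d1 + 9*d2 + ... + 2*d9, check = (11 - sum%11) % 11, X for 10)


Weighted sum: 262
262 mod 11 = 9

Check digit: 2


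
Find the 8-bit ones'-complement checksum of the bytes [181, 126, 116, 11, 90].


Sum = 524 mod 256 = 12
Complement = 243

243


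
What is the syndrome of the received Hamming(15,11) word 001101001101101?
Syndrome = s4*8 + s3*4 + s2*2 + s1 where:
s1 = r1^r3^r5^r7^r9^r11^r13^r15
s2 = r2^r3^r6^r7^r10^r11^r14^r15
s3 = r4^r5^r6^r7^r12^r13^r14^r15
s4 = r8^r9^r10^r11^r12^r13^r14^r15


s1=0, s2=0, s3=1, s4=1

Syndrome = 12 (error at position 12)


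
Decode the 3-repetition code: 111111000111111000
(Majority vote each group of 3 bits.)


Groups: 111, 111, 000, 111, 111, 000
Majority votes: 110110

110110


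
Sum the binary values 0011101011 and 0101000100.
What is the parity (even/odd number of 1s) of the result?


0011101011 = 235
0101000100 = 324
Sum = 559 = 1000101111
1s count = 6

even parity (6 ones in 1000101111)


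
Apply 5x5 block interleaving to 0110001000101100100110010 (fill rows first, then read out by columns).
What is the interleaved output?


Matrix:
  01100
  01000
  10110
  01001
  10010
Read columns: 0010111010101000010100010

0010111010101000010100010


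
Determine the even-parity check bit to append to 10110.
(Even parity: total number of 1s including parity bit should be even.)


Number of 1s in data: 3
Parity bit: 1

1


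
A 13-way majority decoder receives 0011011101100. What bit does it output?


Ones: 7 out of 13
Threshold: 7

1 (7/13 voted 1)


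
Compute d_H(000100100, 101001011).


XOR: 101101111
Count of 1s: 7

7


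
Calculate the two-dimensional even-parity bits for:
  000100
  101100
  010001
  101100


Row parities: 1101
Column parities: 010101

Row P: 1101, Col P: 010101, Corner: 1


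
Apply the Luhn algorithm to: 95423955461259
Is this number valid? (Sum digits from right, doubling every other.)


Luhn sum = 73
73 mod 10 = 3

Invalid (Luhn sum mod 10 = 3)


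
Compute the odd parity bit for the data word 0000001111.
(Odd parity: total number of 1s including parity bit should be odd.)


Number of 1s in data: 4
Parity bit: 1

1


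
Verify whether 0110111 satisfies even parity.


Number of 1s: 5

No, parity error (5 ones)


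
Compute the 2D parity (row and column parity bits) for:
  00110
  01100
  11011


Row parities: 000
Column parities: 10001

Row P: 000, Col P: 10001, Corner: 0


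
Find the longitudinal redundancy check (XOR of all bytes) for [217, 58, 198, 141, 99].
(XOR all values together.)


XOR chain: 217 ^ 58 ^ 198 ^ 141 ^ 99 = 203

203


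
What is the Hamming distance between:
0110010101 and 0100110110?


XOR: 0010100011
Count of 1s: 4

4


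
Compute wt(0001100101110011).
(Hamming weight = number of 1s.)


Counting 1s in 0001100101110011

8


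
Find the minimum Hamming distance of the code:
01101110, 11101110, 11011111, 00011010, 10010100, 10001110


Comparing all pairs, minimum distance: 1
Can detect 0 errors, correct 0 errors

1


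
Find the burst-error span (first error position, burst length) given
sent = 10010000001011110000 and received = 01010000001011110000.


XOR: 11000000000000000000

Burst at position 0, length 2


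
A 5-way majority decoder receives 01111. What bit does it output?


Ones: 4 out of 5
Threshold: 3

1 (4/5 voted 1)


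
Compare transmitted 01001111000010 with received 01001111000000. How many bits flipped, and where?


XOR: 00000000000010

1 error(s) at position(s): 12


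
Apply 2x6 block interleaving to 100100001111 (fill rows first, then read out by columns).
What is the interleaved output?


Matrix:
  100100
  001111
Read columns: 100001110101

100001110101


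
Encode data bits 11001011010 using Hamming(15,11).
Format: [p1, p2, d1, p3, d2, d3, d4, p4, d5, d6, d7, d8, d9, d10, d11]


Parity bits: p1=0, p2=1, p3=1, p4=0

011110001011010


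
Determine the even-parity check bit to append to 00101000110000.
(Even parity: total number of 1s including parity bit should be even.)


Number of 1s in data: 4
Parity bit: 0

0


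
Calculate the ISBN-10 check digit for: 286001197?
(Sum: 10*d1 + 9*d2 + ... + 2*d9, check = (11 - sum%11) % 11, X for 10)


Weighted sum: 190
190 mod 11 = 3

Check digit: 8


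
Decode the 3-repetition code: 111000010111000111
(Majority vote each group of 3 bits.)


Groups: 111, 000, 010, 111, 000, 111
Majority votes: 100101

100101


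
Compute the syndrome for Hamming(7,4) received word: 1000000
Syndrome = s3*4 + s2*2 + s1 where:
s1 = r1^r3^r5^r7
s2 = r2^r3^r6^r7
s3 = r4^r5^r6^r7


s1=1, s2=0, s3=0

Syndrome = 1 (error at position 1)


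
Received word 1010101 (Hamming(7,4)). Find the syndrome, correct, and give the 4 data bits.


Syndrome = 0: no error detected

Data: 1101 (no errors)


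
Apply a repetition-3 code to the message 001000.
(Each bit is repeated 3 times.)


Each bit -> 3 copies

000000111000000000


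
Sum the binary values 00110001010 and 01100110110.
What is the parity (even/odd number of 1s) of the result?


00110001010 = 394
01100110110 = 822
Sum = 1216 = 10011000000
1s count = 3

odd parity (3 ones in 10011000000)


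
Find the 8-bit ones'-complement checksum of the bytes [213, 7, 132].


Sum = 352 mod 256 = 96
Complement = 159

159


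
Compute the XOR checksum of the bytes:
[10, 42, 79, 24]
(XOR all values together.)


XOR chain: 10 ^ 42 ^ 79 ^ 24 = 119

119


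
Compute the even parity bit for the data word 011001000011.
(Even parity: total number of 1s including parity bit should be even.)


Number of 1s in data: 5
Parity bit: 1

1


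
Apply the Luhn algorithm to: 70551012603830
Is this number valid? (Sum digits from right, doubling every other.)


Luhn sum = 40
40 mod 10 = 0

Valid (Luhn sum mod 10 = 0)


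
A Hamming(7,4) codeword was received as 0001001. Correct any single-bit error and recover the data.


Syndrome = 3: error at position 3

Data: 1001 (corrected bit 3)


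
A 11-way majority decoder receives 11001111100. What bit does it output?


Ones: 7 out of 11
Threshold: 6

1 (7/11 voted 1)


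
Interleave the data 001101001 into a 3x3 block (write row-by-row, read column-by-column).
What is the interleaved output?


Matrix:
  001
  101
  001
Read columns: 010000111

010000111


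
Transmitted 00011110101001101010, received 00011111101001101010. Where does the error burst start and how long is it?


XOR: 00000001000000000000

Burst at position 7, length 1


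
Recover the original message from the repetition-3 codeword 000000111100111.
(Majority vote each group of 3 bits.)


Groups: 000, 000, 111, 100, 111
Majority votes: 00101

00101


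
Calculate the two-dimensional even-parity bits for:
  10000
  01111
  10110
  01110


Row parities: 1011
Column parities: 00111

Row P: 1011, Col P: 00111, Corner: 1


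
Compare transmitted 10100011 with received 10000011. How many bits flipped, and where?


XOR: 00100000

1 error(s) at position(s): 2


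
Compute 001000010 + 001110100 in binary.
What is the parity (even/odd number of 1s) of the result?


001000010 = 66
001110100 = 116
Sum = 182 = 10110110
1s count = 5

odd parity (5 ones in 10110110)


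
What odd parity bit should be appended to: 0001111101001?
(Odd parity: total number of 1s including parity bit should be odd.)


Number of 1s in data: 7
Parity bit: 0

0


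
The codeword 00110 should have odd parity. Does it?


Number of 1s: 2

No, parity error (2 ones)


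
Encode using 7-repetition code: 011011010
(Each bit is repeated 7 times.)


Each bit -> 7 copies

000000011111111111111000000011111111111111000000011111110000000


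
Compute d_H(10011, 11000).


XOR: 01011
Count of 1s: 3

3


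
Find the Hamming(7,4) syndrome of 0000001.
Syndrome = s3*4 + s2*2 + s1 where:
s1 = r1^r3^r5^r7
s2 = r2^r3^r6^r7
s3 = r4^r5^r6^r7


s1=1, s2=1, s3=1

Syndrome = 7 (error at position 7)


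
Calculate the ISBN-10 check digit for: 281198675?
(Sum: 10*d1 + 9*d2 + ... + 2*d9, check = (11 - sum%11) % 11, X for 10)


Weighted sum: 256
256 mod 11 = 3

Check digit: 8


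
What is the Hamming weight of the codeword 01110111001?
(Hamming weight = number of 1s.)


Counting 1s in 01110111001

7


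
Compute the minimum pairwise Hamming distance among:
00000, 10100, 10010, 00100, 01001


Comparing all pairs, minimum distance: 1
Can detect 0 errors, correct 0 errors

1


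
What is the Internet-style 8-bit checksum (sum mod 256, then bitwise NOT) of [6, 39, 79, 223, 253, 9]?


Sum = 609 mod 256 = 97
Complement = 158

158


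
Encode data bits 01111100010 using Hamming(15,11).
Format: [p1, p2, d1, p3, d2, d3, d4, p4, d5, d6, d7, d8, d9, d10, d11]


Parity bits: p1=1, p2=0, p3=0, p4=1

100011111100010


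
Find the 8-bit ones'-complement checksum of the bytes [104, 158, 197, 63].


Sum = 522 mod 256 = 10
Complement = 245

245


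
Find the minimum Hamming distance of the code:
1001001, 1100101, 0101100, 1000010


Comparing all pairs, minimum distance: 3
Can detect 2 errors, correct 1 errors

3


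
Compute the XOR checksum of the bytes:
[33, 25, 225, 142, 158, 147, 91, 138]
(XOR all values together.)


XOR chain: 33 ^ 25 ^ 225 ^ 142 ^ 158 ^ 147 ^ 91 ^ 138 = 139

139


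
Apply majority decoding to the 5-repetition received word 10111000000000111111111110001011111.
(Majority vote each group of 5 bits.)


Groups: 10111, 00000, 00001, 11111, 11111, 00010, 11111
Majority votes: 1001101

1001101


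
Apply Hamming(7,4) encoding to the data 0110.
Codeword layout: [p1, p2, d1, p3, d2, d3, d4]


Parity bits: p1=1, p2=1, p3=0

1100110


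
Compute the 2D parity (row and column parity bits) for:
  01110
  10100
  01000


Row parities: 101
Column parities: 10010

Row P: 101, Col P: 10010, Corner: 0


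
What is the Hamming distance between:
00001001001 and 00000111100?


XOR: 00001110101
Count of 1s: 5

5


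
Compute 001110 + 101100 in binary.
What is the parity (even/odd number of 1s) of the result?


001110 = 14
101100 = 44
Sum = 58 = 111010
1s count = 4

even parity (4 ones in 111010)


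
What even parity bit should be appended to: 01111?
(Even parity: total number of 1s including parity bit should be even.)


Number of 1s in data: 4
Parity bit: 0

0


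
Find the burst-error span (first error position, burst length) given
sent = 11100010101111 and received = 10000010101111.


XOR: 01100000000000

Burst at position 1, length 2


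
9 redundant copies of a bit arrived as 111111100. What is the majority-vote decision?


Ones: 7 out of 9
Threshold: 5

1 (7/9 voted 1)


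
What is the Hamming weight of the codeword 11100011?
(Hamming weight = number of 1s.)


Counting 1s in 11100011

5


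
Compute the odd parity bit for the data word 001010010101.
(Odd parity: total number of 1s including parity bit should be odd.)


Number of 1s in data: 5
Parity bit: 0

0


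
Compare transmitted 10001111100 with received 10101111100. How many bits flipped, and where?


XOR: 00100000000

1 error(s) at position(s): 2


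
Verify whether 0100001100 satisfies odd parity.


Number of 1s: 3

Yes, parity is correct (3 ones)


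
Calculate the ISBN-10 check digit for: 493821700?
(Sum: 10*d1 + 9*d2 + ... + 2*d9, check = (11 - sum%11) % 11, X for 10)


Weighted sum: 246
246 mod 11 = 4

Check digit: 7


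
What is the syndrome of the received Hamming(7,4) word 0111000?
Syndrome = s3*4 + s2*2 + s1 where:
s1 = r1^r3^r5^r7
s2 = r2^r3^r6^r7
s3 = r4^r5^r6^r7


s1=1, s2=0, s3=1

Syndrome = 5 (error at position 5)


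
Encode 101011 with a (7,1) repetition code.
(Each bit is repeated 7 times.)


Each bit -> 7 copies

111111100000001111111000000011111111111111


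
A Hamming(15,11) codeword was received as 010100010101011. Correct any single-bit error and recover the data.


Syndrome = 9: error at position 9

Data: 00001101011 (corrected bit 9)


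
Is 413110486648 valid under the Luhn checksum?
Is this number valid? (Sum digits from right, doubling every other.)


Luhn sum = 59
59 mod 10 = 9

Invalid (Luhn sum mod 10 = 9)


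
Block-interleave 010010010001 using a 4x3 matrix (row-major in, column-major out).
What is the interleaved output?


Matrix:
  010
  010
  010
  001
Read columns: 000011100001

000011100001


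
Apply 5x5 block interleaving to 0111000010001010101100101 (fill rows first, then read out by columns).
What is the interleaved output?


Matrix:
  01110
  00010
  00101
  01011
  00101
Read columns: 0000010010101011101000111

0000010010101011101000111


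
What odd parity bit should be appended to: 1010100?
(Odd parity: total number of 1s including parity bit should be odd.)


Number of 1s in data: 3
Parity bit: 0

0


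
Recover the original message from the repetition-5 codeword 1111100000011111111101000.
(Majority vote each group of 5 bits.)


Groups: 11111, 00000, 01111, 11111, 01000
Majority votes: 10110

10110


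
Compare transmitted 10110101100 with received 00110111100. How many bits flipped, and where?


XOR: 10000010000

2 error(s) at position(s): 0, 6


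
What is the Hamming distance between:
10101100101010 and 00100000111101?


XOR: 10001100010111
Count of 1s: 7

7


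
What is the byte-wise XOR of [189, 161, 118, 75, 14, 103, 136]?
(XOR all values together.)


XOR chain: 189 ^ 161 ^ 118 ^ 75 ^ 14 ^ 103 ^ 136 = 192

192


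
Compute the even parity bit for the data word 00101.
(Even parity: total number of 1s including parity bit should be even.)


Number of 1s in data: 2
Parity bit: 0

0


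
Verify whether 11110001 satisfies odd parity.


Number of 1s: 5

Yes, parity is correct (5 ones)


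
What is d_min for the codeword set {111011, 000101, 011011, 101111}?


Comparing all pairs, minimum distance: 1
Can detect 0 errors, correct 0 errors

1


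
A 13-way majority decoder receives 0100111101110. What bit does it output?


Ones: 8 out of 13
Threshold: 7

1 (8/13 voted 1)


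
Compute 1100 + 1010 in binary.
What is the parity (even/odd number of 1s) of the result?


1100 = 12
1010 = 10
Sum = 22 = 10110
1s count = 3

odd parity (3 ones in 10110)


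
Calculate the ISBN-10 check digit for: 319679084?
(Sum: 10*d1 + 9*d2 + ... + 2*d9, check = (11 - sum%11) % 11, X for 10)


Weighted sum: 272
272 mod 11 = 8

Check digit: 3


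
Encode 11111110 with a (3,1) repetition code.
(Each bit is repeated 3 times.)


Each bit -> 3 copies

111111111111111111111000


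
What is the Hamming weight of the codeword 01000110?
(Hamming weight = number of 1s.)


Counting 1s in 01000110

3


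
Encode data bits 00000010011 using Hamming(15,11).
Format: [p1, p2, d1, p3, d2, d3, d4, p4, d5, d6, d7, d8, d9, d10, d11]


Parity bits: p1=0, p2=1, p3=0, p4=1

010000010010011


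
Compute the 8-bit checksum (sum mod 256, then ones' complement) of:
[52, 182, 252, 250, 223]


Sum = 959 mod 256 = 191
Complement = 64

64


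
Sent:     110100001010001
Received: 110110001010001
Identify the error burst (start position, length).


XOR: 000010000000000

Burst at position 4, length 1


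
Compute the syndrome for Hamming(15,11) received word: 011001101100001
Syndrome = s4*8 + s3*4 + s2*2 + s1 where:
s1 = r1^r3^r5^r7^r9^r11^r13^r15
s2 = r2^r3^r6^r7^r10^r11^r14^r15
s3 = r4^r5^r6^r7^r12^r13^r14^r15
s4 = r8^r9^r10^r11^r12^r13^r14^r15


s1=0, s2=0, s3=1, s4=1

Syndrome = 12 (error at position 12)


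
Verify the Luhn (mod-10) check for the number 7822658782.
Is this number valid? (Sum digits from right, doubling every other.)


Luhn sum = 50
50 mod 10 = 0

Valid (Luhn sum mod 10 = 0)


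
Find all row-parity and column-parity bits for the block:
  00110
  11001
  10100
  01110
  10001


Row parities: 01010
Column parities: 10100

Row P: 01010, Col P: 10100, Corner: 0


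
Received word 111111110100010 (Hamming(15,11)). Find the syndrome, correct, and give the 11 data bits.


Syndrome = 12: error at position 12

Data: 11110101010 (corrected bit 12)


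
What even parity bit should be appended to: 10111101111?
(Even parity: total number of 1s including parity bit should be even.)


Number of 1s in data: 9
Parity bit: 1

1


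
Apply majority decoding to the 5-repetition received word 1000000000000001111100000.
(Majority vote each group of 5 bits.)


Groups: 10000, 00000, 00000, 11111, 00000
Majority votes: 00010

00010


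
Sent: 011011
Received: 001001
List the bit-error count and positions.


XOR: 010010

2 error(s) at position(s): 1, 4


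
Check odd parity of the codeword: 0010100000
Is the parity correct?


Number of 1s: 2

No, parity error (2 ones)


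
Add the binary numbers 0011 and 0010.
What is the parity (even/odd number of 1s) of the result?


0011 = 3
0010 = 2
Sum = 5 = 101
1s count = 2

even parity (2 ones in 101)


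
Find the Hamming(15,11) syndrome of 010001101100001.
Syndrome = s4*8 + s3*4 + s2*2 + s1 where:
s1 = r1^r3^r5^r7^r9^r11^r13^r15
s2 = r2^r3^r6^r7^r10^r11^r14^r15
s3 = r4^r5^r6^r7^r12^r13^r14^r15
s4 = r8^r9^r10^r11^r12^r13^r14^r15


s1=1, s2=1, s3=1, s4=1

Syndrome = 15 (error at position 15)


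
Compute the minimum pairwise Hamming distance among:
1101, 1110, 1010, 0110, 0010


Comparing all pairs, minimum distance: 1
Can detect 0 errors, correct 0 errors

1


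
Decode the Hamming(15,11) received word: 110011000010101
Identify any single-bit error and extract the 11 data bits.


Syndrome = 9: error at position 9

Data: 01101010101 (corrected bit 9)


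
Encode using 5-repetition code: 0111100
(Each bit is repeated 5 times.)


Each bit -> 5 copies

00000111111111111111111110000000000


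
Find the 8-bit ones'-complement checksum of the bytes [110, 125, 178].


Sum = 413 mod 256 = 157
Complement = 98

98


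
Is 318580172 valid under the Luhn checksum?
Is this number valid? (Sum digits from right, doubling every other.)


Luhn sum = 30
30 mod 10 = 0

Valid (Luhn sum mod 10 = 0)


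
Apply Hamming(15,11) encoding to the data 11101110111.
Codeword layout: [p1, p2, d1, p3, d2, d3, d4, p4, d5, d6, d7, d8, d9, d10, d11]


Parity bits: p1=0, p2=0, p3=1, p4=0

001111001110111


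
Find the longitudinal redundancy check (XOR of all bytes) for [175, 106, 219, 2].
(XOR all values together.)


XOR chain: 175 ^ 106 ^ 219 ^ 2 = 28

28


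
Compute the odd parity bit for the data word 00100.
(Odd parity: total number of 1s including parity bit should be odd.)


Number of 1s in data: 1
Parity bit: 0

0


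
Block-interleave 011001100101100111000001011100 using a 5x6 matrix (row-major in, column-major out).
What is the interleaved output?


Matrix:
  011001
  100101
  100111
  000001
  011100
Read columns: 011001000110001011010010011110

011001000110001011010010011110


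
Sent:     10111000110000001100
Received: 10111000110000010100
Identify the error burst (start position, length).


XOR: 00000000000000011000

Burst at position 15, length 2


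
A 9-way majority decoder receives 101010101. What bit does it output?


Ones: 5 out of 9
Threshold: 5

1 (5/9 voted 1)


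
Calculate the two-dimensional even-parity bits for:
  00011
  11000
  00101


Row parities: 000
Column parities: 11110

Row P: 000, Col P: 11110, Corner: 0


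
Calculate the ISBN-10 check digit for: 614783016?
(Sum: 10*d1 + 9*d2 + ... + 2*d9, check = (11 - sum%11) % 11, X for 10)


Weighted sum: 228
228 mod 11 = 8

Check digit: 3


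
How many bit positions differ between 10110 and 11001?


XOR: 01111
Count of 1s: 4

4


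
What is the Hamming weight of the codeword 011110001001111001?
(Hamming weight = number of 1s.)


Counting 1s in 011110001001111001

10


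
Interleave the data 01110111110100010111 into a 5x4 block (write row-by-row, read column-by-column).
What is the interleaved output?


Matrix:
  0111
  0111
  1101
  0001
  0111
Read columns: 00100111011100111111

00100111011100111111


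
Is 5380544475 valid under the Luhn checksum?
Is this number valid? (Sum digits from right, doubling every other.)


Luhn sum = 38
38 mod 10 = 8

Invalid (Luhn sum mod 10 = 8)


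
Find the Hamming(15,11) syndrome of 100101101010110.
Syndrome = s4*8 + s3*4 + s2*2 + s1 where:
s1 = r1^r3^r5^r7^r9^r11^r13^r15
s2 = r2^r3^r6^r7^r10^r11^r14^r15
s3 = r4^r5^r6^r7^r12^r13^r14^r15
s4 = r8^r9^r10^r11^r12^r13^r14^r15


s1=1, s2=0, s3=1, s4=0

Syndrome = 5 (error at position 5)


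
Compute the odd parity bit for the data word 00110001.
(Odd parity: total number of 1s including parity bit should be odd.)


Number of 1s in data: 3
Parity bit: 0

0


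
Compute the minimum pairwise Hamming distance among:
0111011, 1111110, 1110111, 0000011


Comparing all pairs, minimum distance: 2
Can detect 1 errors, correct 0 errors

2


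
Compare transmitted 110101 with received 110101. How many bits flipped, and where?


XOR: 000000

0 errors (received matches sent)


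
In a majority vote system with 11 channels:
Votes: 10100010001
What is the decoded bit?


Ones: 4 out of 11
Threshold: 6

0 (4/11 voted 1)


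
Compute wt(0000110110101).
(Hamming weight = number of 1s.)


Counting 1s in 0000110110101

6


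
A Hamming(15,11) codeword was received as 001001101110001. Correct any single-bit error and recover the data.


Syndrome = 5: error at position 5

Data: 11111110001 (corrected bit 5)


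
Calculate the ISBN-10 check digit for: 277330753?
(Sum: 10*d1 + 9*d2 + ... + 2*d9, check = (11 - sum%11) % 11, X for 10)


Weighted sum: 227
227 mod 11 = 7

Check digit: 4


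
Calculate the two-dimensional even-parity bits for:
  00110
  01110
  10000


Row parities: 011
Column parities: 11000

Row P: 011, Col P: 11000, Corner: 0


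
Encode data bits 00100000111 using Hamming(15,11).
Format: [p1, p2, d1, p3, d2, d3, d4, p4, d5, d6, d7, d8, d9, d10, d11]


Parity bits: p1=0, p2=1, p3=0, p4=1

010001010000111


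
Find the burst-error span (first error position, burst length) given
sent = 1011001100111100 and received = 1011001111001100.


XOR: 0000000011110000

Burst at position 8, length 4


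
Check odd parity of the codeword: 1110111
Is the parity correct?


Number of 1s: 6

No, parity error (6 ones)


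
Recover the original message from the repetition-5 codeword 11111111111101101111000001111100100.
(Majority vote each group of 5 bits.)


Groups: 11111, 11111, 11011, 01111, 00000, 11111, 00100
Majority votes: 1111010

1111010


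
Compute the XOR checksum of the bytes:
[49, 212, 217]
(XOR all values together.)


XOR chain: 49 ^ 212 ^ 217 = 60

60


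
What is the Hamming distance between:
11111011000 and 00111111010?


XOR: 11000100010
Count of 1s: 4

4


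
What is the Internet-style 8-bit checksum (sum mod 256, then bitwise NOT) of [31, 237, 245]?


Sum = 513 mod 256 = 1
Complement = 254

254


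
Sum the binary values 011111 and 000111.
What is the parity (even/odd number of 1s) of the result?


011111 = 31
000111 = 7
Sum = 38 = 100110
1s count = 3

odd parity (3 ones in 100110)


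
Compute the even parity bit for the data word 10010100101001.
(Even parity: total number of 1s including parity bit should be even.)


Number of 1s in data: 6
Parity bit: 0

0


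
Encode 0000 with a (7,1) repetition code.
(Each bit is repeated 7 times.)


Each bit -> 7 copies

0000000000000000000000000000


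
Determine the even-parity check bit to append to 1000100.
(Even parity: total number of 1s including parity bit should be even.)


Number of 1s in data: 2
Parity bit: 0

0


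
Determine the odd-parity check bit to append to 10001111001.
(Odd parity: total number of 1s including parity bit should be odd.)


Number of 1s in data: 6
Parity bit: 1

1


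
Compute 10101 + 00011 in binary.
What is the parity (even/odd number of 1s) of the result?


10101 = 21
00011 = 3
Sum = 24 = 11000
1s count = 2

even parity (2 ones in 11000)


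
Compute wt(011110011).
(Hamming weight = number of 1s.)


Counting 1s in 011110011

6


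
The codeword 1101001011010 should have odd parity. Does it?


Number of 1s: 7

Yes, parity is correct (7 ones)


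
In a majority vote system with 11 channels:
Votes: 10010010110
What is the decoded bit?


Ones: 5 out of 11
Threshold: 6

0 (5/11 voted 1)


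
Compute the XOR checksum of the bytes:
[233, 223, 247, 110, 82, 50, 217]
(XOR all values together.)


XOR chain: 233 ^ 223 ^ 247 ^ 110 ^ 82 ^ 50 ^ 217 = 22

22


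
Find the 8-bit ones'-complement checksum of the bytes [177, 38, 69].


Sum = 284 mod 256 = 28
Complement = 227

227


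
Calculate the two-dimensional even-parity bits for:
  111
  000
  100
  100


Row parities: 1011
Column parities: 111

Row P: 1011, Col P: 111, Corner: 1


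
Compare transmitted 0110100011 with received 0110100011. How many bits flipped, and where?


XOR: 0000000000

0 errors (received matches sent)


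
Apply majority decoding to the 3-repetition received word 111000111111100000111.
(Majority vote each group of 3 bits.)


Groups: 111, 000, 111, 111, 100, 000, 111
Majority votes: 1011001

1011001


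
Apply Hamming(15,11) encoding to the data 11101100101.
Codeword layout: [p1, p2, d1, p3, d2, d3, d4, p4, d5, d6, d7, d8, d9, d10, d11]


Parity bits: p1=1, p2=0, p3=0, p4=0

101011001100101


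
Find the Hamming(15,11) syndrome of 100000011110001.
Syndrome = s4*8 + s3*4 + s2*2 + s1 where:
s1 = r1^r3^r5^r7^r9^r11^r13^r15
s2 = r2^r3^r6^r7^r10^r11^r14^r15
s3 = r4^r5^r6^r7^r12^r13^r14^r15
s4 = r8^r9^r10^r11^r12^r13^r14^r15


s1=0, s2=1, s3=1, s4=1

Syndrome = 14 (error at position 14)


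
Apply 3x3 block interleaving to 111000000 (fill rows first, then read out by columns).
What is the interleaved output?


Matrix:
  111
  000
  000
Read columns: 100100100

100100100


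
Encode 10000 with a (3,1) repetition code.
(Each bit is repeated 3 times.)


Each bit -> 3 copies

111000000000000


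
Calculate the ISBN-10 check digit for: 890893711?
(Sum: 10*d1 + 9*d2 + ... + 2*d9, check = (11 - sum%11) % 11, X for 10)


Weighted sum: 319
319 mod 11 = 0

Check digit: 0


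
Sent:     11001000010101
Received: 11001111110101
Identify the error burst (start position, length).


XOR: 00000111100000

Burst at position 5, length 4


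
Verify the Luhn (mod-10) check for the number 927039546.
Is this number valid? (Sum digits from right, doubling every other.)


Luhn sum = 51
51 mod 10 = 1

Invalid (Luhn sum mod 10 = 1)


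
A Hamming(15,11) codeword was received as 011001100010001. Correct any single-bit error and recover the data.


Syndrome = 4: error at position 4

Data: 10110010001 (corrected bit 4)


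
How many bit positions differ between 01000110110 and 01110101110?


XOR: 00110011000
Count of 1s: 4

4


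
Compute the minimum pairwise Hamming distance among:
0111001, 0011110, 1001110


Comparing all pairs, minimum distance: 2
Can detect 1 errors, correct 0 errors

2


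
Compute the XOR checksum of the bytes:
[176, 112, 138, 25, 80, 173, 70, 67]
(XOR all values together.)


XOR chain: 176 ^ 112 ^ 138 ^ 25 ^ 80 ^ 173 ^ 70 ^ 67 = 171

171


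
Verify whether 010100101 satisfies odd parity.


Number of 1s: 4

No, parity error (4 ones)


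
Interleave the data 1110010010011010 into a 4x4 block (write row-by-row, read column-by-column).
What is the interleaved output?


Matrix:
  1110
  0100
  1001
  1010
Read columns: 1011110010010010

1011110010010010


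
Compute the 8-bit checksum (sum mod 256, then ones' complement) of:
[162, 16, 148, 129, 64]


Sum = 519 mod 256 = 7
Complement = 248

248


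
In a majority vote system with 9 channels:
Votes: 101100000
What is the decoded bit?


Ones: 3 out of 9
Threshold: 5

0 (3/9 voted 1)


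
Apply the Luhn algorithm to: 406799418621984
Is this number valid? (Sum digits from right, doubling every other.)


Luhn sum = 74
74 mod 10 = 4

Invalid (Luhn sum mod 10 = 4)


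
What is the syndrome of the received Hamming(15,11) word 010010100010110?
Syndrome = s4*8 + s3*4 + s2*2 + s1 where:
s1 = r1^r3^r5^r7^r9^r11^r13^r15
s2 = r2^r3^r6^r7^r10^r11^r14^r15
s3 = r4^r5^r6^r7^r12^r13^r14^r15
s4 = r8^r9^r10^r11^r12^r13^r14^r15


s1=0, s2=0, s3=0, s4=1

Syndrome = 8 (error at position 8)


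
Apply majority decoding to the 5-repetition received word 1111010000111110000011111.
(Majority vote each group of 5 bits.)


Groups: 11110, 10000, 11111, 00000, 11111
Majority votes: 10101

10101


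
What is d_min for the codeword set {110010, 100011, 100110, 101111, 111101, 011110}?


Comparing all pairs, minimum distance: 2
Can detect 1 errors, correct 0 errors

2


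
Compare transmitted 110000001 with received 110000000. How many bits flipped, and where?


XOR: 000000001

1 error(s) at position(s): 8


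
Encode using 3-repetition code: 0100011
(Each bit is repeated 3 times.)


Each bit -> 3 copies

000111000000000111111


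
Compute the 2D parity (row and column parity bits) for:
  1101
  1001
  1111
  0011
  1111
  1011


Row parities: 100001
Column parities: 1100

Row P: 100001, Col P: 1100, Corner: 0


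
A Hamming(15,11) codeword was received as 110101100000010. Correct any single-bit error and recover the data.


Syndrome = 8: error at position 8

Data: 00110000010 (corrected bit 8)


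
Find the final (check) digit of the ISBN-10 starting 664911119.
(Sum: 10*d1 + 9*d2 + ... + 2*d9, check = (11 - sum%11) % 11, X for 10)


Weighted sum: 245
245 mod 11 = 3

Check digit: 8


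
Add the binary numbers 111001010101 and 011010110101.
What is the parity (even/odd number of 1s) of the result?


111001010101 = 3669
011010110101 = 1717
Sum = 5386 = 1010100001010
1s count = 5

odd parity (5 ones in 1010100001010)


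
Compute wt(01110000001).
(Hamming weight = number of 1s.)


Counting 1s in 01110000001

4


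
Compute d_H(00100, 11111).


XOR: 11011
Count of 1s: 4

4


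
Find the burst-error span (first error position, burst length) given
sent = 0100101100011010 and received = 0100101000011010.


XOR: 0000000100000000

Burst at position 7, length 1


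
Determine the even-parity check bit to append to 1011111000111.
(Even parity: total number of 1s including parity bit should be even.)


Number of 1s in data: 9
Parity bit: 1

1


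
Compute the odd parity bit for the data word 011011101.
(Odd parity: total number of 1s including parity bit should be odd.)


Number of 1s in data: 6
Parity bit: 1

1


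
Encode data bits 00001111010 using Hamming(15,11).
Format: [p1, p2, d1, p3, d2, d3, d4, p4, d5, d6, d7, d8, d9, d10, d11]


Parity bits: p1=0, p2=1, p3=0, p4=1

010000011111010


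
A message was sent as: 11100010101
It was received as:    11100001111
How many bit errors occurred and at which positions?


XOR: 00000011010

3 error(s) at position(s): 6, 7, 9


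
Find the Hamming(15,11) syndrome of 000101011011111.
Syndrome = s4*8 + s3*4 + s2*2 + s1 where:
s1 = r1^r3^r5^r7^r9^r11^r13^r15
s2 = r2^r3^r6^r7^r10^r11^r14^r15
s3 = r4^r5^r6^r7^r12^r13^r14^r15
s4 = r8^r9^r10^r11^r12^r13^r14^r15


s1=0, s2=0, s3=0, s4=1

Syndrome = 8 (error at position 8)


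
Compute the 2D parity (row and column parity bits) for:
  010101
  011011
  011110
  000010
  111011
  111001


Row parities: 100110
Column parities: 010000

Row P: 100110, Col P: 010000, Corner: 1


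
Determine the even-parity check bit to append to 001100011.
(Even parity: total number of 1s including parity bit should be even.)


Number of 1s in data: 4
Parity bit: 0

0


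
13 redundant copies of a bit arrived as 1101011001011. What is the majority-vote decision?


Ones: 8 out of 13
Threshold: 7

1 (8/13 voted 1)


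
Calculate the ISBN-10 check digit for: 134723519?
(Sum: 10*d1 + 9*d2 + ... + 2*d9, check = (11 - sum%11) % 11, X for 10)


Weighted sum: 186
186 mod 11 = 10

Check digit: 1


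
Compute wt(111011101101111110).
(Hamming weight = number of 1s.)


Counting 1s in 111011101101111110

14


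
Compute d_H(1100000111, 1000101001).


XOR: 0100101110
Count of 1s: 5

5


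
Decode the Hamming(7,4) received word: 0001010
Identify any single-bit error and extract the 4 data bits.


Syndrome = 2: error at position 2

Data: 0010 (corrected bit 2)


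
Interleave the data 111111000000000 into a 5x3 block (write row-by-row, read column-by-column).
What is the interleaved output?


Matrix:
  111
  111
  000
  000
  000
Read columns: 110001100011000

110001100011000


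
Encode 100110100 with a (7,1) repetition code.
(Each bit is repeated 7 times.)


Each bit -> 7 copies

111111100000000000000111111111111110000000111111100000000000000


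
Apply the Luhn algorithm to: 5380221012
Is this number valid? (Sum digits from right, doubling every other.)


Luhn sum = 23
23 mod 10 = 3

Invalid (Luhn sum mod 10 = 3)


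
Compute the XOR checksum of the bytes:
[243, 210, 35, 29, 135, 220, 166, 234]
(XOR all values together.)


XOR chain: 243 ^ 210 ^ 35 ^ 29 ^ 135 ^ 220 ^ 166 ^ 234 = 8

8


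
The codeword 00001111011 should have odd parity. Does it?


Number of 1s: 6

No, parity error (6 ones)
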